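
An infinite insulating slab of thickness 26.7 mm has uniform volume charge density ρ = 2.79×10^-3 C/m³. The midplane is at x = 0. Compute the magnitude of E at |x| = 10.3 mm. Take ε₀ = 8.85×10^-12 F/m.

By symmetry E is perpendicular to the slab. A Gaussian pillbox from −10.3 mm to +10.3 mm (face area A) lies entirely within the slab.
Q_enc = ρ·(2x)·A and flux = 2EA, so 2EA = 2ρxA/ε₀ ⇒ E = |ρ|x/ε₀.
E = (2.79×10^-3)(0.0103)/(8.85×10^-12) = 3.25e6 N/C.

|E| ≈ 3.25e6 N/C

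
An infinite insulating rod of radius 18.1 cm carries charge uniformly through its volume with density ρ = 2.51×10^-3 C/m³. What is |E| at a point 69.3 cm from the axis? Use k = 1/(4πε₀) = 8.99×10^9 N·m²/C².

|E| ≈ 6.70e6 V/m

By cylindrical symmetry E is radial; use a coaxial Gaussian cylinder of radius 69.3 cm and length L (r > 18.1 cm, full cross-section enclosed).
λ_enc = ρ·πR² = (2.51×10^-3)π(0.181)² = 2.583e-4 C/m.
By Gauss's law (flux through the curved wall only), E·2πrL = λ_enc L/ε₀.
E = 2k|λ_enc|/r = 2(8.99×10^9)(2.583×10^-4)/(0.693) = 6.70×10^6 N/C.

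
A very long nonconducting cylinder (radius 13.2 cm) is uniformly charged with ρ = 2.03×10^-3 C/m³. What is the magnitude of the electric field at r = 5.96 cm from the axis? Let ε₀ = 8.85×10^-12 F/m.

6.84e6 N/C

By cylindrical symmetry E is radial; use a coaxial Gaussian cylinder of radius 5.96 cm and length L (r < R).
Enclosed charge per unit length: λ_enc = ρ·πr² = (2.03×10^-3)π(0.0596)² = 2.265×10^-5 C/m.
By Gauss's law (flux through the curved wall only), E·2πrL = λ_enc L/ε₀.
E = |λ_enc|/(2πε₀r) = (2.265e-5)/(2π·8.85×10^-12·0.0596) = 6.84×10^6 N/C.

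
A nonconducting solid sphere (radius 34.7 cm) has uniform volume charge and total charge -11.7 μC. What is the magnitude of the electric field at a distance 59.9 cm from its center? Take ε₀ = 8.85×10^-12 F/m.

Take a concentric spherical Gaussian surface of radius r = 59.9 cm (r > R, so the entire charge is enclosed).
Q_enc = -11.7 μC = -1.17×10^-5 C.
Since E is radial and uniform over the Gaussian sphere, Φ = E·4πr² = Q_enc/ε₀.
E = |Q_enc|/(4πε₀r²) = (1.17×10^-5)/(4π·8.85×10^-12·(0.599)²) = 2.93e5 N/C.

E = 2.93×10^5 N/C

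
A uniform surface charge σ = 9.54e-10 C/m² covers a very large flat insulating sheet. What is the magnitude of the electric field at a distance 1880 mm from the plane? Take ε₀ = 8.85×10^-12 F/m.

|E| ≈ 53.9 N/C

The symmetry is planar: E is normal to the sheet and the same magnitude on both sides. Take a pillbox straddling the sheet with end-cap area A.
Flux Φ = 2EA and Q_enc = σA, so 2EA = σA/ε₀ ⇒ E = |σ|/(2ε₀), independent of distance.
E = |σ|/(2ε₀) = (9.54e-10)/(2·8.85×10^-12) = 53.9 N/C.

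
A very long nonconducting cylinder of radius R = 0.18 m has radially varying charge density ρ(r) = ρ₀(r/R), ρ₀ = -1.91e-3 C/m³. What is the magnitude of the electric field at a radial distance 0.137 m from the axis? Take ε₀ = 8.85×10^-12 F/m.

Choose a coaxial cylinder of radius r = 0.137 m (arbitrary length L) as the Gaussian surface (r < R).
Integrating ρ over the cross-section to radius r: λ_enc = (2πρ₀/R) ∫₀^r r'^2 dr' = 2πρ₀ r^3/(3·R) = -5.715e-5 C/m.
By Gauss's law (flux through the curved wall only), E·2πrL = λ_enc L/ε₀.
E = |λ_enc|/(2πε₀r) = (5.715×10^-5)/(2π·8.85×10^-12·0.137) = 7.50×10^6 N/C.

|E| = 7.50×10^6 N/C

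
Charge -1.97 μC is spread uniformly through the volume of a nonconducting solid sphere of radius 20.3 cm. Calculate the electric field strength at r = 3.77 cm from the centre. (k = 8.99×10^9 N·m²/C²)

Take a concentric spherical Gaussian surface of radius r = 3.77 cm (r < R).
Only the charge within r is enclosed: Q_enc = Q·(r/R)³ = (-1.97 μC)·(3.77 cm/20.3 cm)³ = -1.262e-8 C.
By Gauss's law, ∮E·dA = E·4πr² = Q_enc/ε₀.
E = k|Q_enc|/r² = (8.99×10^9)(1.262×10^-8)/(0.0377)² = 7.98×10^4 N/C.

|E| = 7.98e4 N/C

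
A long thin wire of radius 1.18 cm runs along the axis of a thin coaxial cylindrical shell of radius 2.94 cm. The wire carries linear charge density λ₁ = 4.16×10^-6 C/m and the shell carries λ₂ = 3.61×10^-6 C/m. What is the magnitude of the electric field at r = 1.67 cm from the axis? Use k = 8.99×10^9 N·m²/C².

Take a coaxial cylindrical Gaussian surface of radius r = 1.67 cm and length L (between the conductors, 1.18 cm < r < 2.94 cm).
The shell at 2.94 cm lies outside the Gaussian surface, so λ_enc = λ₁ = 4.16e-6 C/m.
By Gauss's law (flux through the curved wall only), E·2πrL = λ_enc L/ε₀.
E = 2k|λ_enc|/r = 2(8.99×10^9)(4.16×10^-6)/(0.0167) = 4.48×10^6 N/C.

|E| = 4.48×10^6 V/m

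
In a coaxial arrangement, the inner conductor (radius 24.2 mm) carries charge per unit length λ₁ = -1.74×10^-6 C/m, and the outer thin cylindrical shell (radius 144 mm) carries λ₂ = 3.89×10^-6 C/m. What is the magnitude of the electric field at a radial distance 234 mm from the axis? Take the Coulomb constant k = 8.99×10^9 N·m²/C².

E ≈ 1.65×10^5 V/m

Take a coaxial cylindrical Gaussian surface of radius r = 234 mm and length L (r > 144 mm, enclosing both).
λ_enc = λ₁ + λ₂ = (-1.74×10^-6) + (3.89e-6) = 2.15×10^-6 C/m.
By Gauss's law (flux through the curved wall only), E·2πrL = λ_enc L/ε₀.
E = 2k|λ_enc|/r = 2(8.99×10^9)(2.15×10^-6)/(0.234) = 1.65×10^5 N/C.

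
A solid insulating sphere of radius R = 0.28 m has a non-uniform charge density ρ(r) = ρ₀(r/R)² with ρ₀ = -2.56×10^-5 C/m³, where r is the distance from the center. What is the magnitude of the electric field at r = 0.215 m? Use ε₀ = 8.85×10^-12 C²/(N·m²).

E = 7.33e4 N/C

Use a concentric Gaussian sphere at r = 0.215 m (r < R).
Integrate the density: Q_enc = 4π ∫₀^r ρ₀(r'/R)^2 r'² dr' = 4πρ₀ r^5/(5·R²) = -3.77×10^-7 C.
Applying ∮E·dA = Q_enc/ε₀ with Φ = E(4πr²):
E = |Q_enc|/(4πε₀r²) = (3.77×10^-7)/(4π·8.85×10^-12·(0.215)²) = 7.33×10^4 N/C.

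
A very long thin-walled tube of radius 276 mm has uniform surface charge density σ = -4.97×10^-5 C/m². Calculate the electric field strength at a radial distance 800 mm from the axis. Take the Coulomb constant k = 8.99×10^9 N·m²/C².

E = 1.94×10^6 V/m

Coaxial Gaussian cylinder, radius r = 800 mm, length L (r > 276 mm).
The whole shell is enclosed: λ_enc = σ·2πR = (-4.97e-5)·2π·(0.276) = -8.619×10^-5 C/m.
Gauss's law: E·2πrL = λ_enc L/ε₀.
E = 2k|λ_enc|/r = 2(8.99×10^9)(8.619×10^-5)/(0.8) = 1.94e6 N/C.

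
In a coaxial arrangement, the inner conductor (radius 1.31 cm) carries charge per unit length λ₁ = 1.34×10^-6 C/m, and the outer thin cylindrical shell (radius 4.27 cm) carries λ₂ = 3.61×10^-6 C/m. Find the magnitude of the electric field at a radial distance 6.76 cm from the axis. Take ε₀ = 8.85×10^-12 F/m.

1.32e6 V/m

Take a coaxial cylindrical Gaussian surface of radius r = 6.76 cm and length L (r > 4.27 cm, enclosing both).
λ_enc = λ₁ + λ₂ = (1.34×10^-6) + (3.61×10^-6) = 4.95×10^-6 C/m.
Applying ∮E·dA = Q_enc/ε₀ with the end caps contributing no flux:
E = |λ_enc|/(2πε₀r) = (4.95×10^-6)/(2π·8.85×10^-12·0.0676) = 1.32×10^6 N/C.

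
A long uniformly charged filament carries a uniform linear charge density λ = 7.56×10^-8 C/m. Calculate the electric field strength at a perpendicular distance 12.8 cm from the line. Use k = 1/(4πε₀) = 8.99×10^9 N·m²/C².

E = 1.06×10^4 N/C

Coaxial Gaussian cylinder, radius r = 12.8 cm, length L.
Q_enc = λL, so λ_enc = 7.56e-8 C/m.
By Gauss's law (flux through the curved wall only), E·2πrL = λ_enc L/ε₀.
E = 2k|λ_enc|/r = 2(8.99×10^9)(7.56e-8)/(0.128) = 1.06e4 N/C.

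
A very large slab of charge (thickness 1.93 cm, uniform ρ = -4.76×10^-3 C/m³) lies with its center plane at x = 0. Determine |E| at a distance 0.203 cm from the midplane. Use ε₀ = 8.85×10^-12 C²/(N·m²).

1.09×10^6 V/m

By symmetry E is perpendicular to the slab. A Gaussian pillbox from −0.203 cm to +0.203 cm (face area A) lies entirely within the slab.
Q_enc = ρ·(2x)·A and flux = 2EA, so 2EA = 2ρxA/ε₀ ⇒ E = |ρ|x/ε₀.
E = (4.76×10^-3)(0.00203)/(8.85×10^-12) = 1.09×10^6 N/C.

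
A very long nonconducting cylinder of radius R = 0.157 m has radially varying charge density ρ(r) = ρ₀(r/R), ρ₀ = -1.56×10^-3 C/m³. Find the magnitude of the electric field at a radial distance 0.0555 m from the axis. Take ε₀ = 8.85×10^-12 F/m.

|E| = 1.15e6 V/m

Coaxial Gaussian cylinder, radius r = 0.0555 m, length L (r < R).
λ_enc = ∫₀^r ρ(r')·2πr' dr' = (2πρ₀/R)·r^3/3 = -3.558×10^-6 C/m.
Gauss's law: E·2πrL = λ_enc L/ε₀.
E = |λ_enc|/(2πε₀r) = (3.558×10^-6)/(2π·8.85×10^-12·0.0555) = 1.15×10^6 N/C.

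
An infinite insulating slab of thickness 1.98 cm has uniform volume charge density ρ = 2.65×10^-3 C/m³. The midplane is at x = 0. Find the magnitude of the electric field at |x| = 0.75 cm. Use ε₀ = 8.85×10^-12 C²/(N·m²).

|E| = 2.25e6 V/m

By symmetry E is perpendicular to the slab. A Gaussian pillbox from −0.75 cm to +0.75 cm (face area A) lies entirely within the slab.
Q_enc = ρ·(2x)·A and flux = 2EA, so 2EA = 2ρxA/ε₀ ⇒ E = |ρ|x/ε₀.
E = (2.65e-3)(0.0075)/(8.85×10^-12) = 2.25×10^6 N/C.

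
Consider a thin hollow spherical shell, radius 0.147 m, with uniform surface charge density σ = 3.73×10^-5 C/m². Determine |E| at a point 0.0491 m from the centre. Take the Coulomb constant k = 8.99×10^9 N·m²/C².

Take a concentric spherical Gaussian surface of radius r = 0.0491 m (inside the shell, r < 0.147 m).
All the charge is outside the Gaussian surface: Q_enc = 0, hence E = 0 everywhere inside the shell.

|E| = 0 V/m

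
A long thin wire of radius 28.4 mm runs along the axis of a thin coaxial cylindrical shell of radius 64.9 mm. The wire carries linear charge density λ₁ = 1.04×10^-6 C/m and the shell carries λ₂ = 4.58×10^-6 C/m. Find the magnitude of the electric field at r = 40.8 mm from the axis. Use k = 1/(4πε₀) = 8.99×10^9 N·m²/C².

E = 4.58e5 N/C

Choose a coaxial cylinder of radius r = 40.8 mm (arbitrary length L) as the Gaussian surface (between the conductors, 28.4 mm < r < 64.9 mm).
The shell at 64.9 mm lies outside the Gaussian surface, so λ_enc = λ₁ = 1.04×10^-6 C/m.
By Gauss's law (flux through the curved wall only), E·2πrL = λ_enc L/ε₀.
E = 2k|λ_enc|/r = 2(8.99×10^9)(1.04×10^-6)/(0.0408) = 4.58×10^5 N/C.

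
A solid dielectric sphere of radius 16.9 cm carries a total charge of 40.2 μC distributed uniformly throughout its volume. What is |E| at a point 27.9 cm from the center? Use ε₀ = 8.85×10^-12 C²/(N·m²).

Symmetry ⇒ E = E(r) r̂. Gaussian sphere of radius r = 27.9 cm (r > R, so the entire charge is enclosed).
Q_enc = 40.2 μC = 4.02e-5 C.
Since E is radial and uniform over the Gaussian sphere, Φ = E·4πr² = Q_enc/ε₀.
E = |Q_enc|/(4πε₀r²) = (4.02×10^-5)/(4π·8.85×10^-12·(0.279)²) = 4.64e6 N/C.

E = 4.64×10^6 N/C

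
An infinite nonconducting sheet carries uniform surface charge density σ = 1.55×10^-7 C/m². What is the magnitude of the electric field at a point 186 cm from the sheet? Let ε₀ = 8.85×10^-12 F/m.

8.76e3 N/C

The symmetry is planar: E is normal to the sheet and the same magnitude on both sides. Take a pillbox straddling the sheet with end-cap area A.
Flux Φ = 2EA and Q_enc = σA, so 2EA = σA/ε₀ ⇒ E = |σ|/(2ε₀), independent of distance.
E = |σ|/(2ε₀) = (1.55×10^-7)/(2·8.85×10^-12) = 8.76×10^3 N/C.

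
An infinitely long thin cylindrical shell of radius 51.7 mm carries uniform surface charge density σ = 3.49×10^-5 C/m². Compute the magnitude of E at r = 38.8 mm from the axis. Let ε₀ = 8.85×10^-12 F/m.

E = 0 (no enclosed charge)

Coaxial Gaussian cylinder, radius r = 38.8 mm, length L (r < 51.7 mm, inside the shell).
No charge is enclosed, so Gauss's law gives E·2πrL = 0 ⇒ E = 0.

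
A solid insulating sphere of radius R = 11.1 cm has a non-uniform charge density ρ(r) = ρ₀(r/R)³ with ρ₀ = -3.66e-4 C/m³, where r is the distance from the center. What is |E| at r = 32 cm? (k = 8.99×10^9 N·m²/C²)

Take a concentric spherical Gaussian surface of radius r = 32 cm (r > R, all charge enclosed).
Q_enc = 4π ∫₀^R ρ₀(r'/R)^3 r'² dr' = 4πρ₀R³/6 = -1.048×10^-6 C.
Gauss's law: E·4πr² = Q_enc/ε₀.
E = k|Q_enc|/r² = (8.99×10^9)(1.048×10^-6)/(0.32)² = 9.20e4 N/C.

9.20×10^4 N/C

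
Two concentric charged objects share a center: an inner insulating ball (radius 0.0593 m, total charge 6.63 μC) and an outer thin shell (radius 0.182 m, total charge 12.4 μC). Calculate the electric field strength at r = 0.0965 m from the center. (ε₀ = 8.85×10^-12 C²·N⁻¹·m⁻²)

Take a concentric spherical Gaussian surface of radius r = 0.0965 m (between the bodies, 0.0593 m < r < 0.182 m).
Only the inner charge is enclosed; the outer shell contributes nothing inside itself. Q_enc = 6.63 μC = 6.63×10^-6 C.
By Gauss's law, ∮E·dA = E·4πr² = Q_enc/ε₀.
E = |Q_enc|/(4πε₀r²) = (6.63×10^-6)/(4π·8.85×10^-12·(0.0965)²) = 6.40×10^6 N/C.

|E| = 6.40×10^6 N/C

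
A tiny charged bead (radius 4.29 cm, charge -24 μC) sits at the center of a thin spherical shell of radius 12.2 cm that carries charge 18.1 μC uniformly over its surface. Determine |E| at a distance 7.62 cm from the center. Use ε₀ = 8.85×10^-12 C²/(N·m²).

Symmetry ⇒ E = E(r) r̂. Gaussian sphere of radius r = 7.62 cm (between the bodies, 4.29 cm < r < 12.2 cm).
Only the inner charge is enclosed; the outer shell contributes nothing inside itself. Q_enc = -24 μC = -2.40×10^-5 C.
Since E is radial and uniform over the Gaussian sphere, Φ = E·4πr² = Q_enc/ε₀.
E = |Q_enc|/(4πε₀r²) = (2.40×10^-5)/(4π·8.85×10^-12·(0.0762)²) = 3.72×10^7 N/C.

|E| = 3.72e7 N/C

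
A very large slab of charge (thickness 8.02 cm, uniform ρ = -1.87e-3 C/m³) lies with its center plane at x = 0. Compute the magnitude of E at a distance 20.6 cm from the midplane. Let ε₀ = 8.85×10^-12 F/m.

E = 8.47×10^6 N/C

The point |x| = 20.6 cm lies outside the slab (half-thickness 0.0401 m). A symmetric pillbox spanning the full slab encloses Q_enc = ρ·d·A.
Flux = 2EA ⇒ E = |ρ|d/(2ε₀), independent of distance outside.
E = (1.87e-3)(0.0802)/(2·8.85×10^-12) = 8.47e6 N/C.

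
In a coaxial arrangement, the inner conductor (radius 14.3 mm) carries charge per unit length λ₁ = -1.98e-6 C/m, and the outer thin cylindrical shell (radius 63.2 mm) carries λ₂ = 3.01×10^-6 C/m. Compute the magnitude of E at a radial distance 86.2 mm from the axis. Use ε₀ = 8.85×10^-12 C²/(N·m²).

By cylindrical symmetry E is radial; use a coaxial Gaussian cylinder of radius 86.2 mm and length L (r > 63.2 mm, enclosing both).
λ_enc = λ₁ + λ₂ = (-1.98e-6) + (3.01×10^-6) = 1.03×10^-6 C/m.
Applying ∮E·dA = Q_enc/ε₀ with the end caps contributing no flux:
E = |λ_enc|/(2πε₀r) = (1.03×10^-6)/(2π·8.85×10^-12·0.0862) = 2.15×10^5 N/C.

E ≈ 2.15×10^5 V/m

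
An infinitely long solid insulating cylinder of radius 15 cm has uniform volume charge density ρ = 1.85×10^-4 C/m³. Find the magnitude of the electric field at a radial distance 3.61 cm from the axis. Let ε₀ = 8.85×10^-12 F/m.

By cylindrical symmetry E is radial; use a coaxial Gaussian cylinder of radius 3.61 cm and length L (r < R).
Enclosed charge per unit length: λ_enc = ρ·πr² = (1.85e-4)π(0.0361)² = 7.574e-7 C/m.
By Gauss's law (flux through the curved wall only), E·2πrL = λ_enc L/ε₀.
E = |λ_enc|/(2πε₀r) = (7.574e-7)/(2π·8.85×10^-12·0.0361) = 3.77e5 N/C.

3.77×10^5 N/C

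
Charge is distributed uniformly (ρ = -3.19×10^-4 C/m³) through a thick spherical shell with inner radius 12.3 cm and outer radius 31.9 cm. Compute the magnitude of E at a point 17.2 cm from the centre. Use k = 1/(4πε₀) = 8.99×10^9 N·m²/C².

|E| ≈ 1.31e6 N/C

Use a concentric Gaussian sphere at r = 17.2 cm (within the shell material, 12.3 cm < r < 31.9 cm).
Only the shell between 12.3 cm and r is enclosed: Q_enc = ρ·(4π/3)(r³ − a³) = (-3.19e-4)·(4π/3)·((0.172)³ − (0.123)³) = -4.313e-6 C.
By Gauss's law, ∮E·dA = E·4πr² = Q_enc/ε₀.
E = k|Q_enc|/r² = (8.99×10^9)(4.313×10^-6)/(0.172)² = 1.31e6 N/C.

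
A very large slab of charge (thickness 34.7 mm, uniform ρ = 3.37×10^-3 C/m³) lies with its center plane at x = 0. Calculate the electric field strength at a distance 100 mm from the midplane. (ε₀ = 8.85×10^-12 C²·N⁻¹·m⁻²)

E = 6.61e6 N/C

The point |x| = 100 mm lies outside the slab (half-thickness 0.01735 m). A symmetric pillbox spanning the full slab encloses Q_enc = ρ·d·A.
Flux = 2EA ⇒ E = |ρ|d/(2ε₀), independent of distance outside.
E = (3.37e-3)(0.0347)/(2·8.85×10^-12) = 6.61×10^6 N/C.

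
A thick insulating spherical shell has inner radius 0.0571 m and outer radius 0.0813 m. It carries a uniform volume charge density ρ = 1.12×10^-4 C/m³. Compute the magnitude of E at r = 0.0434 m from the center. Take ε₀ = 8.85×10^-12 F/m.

Symmetry ⇒ E = E(r) r̂. Gaussian sphere of radius r = 0.0434 m (r < 0.0571 m, inside the empty cavity).
Q_enc = 0 (all charge lies at larger r); Gauss's law gives E = 0.

|E| = 0 V/m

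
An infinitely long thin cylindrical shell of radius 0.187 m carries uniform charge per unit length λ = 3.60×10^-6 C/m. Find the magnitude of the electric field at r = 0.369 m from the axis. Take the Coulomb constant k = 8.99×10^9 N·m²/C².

E = 1.75e5 N/C

Take a coaxial cylindrical Gaussian surface of radius r = 0.369 m and length L (r > 0.187 m).
The full line charge is enclosed: λ_enc = 3.60e-6 C/m.
By Gauss's law (flux through the curved wall only), E·2πrL = λ_enc L/ε₀.
E = 2k|λ_enc|/r = 2(8.99×10^9)(3.60×10^-6)/(0.369) = 1.75e5 N/C.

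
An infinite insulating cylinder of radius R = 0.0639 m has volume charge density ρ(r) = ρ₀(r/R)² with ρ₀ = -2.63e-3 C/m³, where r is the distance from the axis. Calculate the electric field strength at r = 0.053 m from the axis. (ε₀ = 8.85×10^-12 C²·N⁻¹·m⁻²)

Choose a coaxial cylinder of radius r = 0.053 m (arbitrary length L) as the Gaussian surface (r < R).
λ_enc = ∫₀^r ρ(r')·2πr' dr' = (2πρ₀/R²)·r^4/4 = -7.983e-6 C/m.
Since E is radial and uniform over the curved surface, Φ = E·2πrL = Q_enc/ε₀ = λ_enc L/ε₀.
E = |λ_enc|/(2πε₀r) = (7.983×10^-6)/(2π·8.85×10^-12·0.053) = 2.71×10^6 N/C.

|E| ≈ 2.71×10^6 N/C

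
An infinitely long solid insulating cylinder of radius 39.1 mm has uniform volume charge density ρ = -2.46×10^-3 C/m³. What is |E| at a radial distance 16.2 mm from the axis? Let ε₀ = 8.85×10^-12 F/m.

Coaxial Gaussian cylinder, radius r = 16.2 mm, length L (r < R).
Charge inside radius r per length L is ρ·πr²·L, so λ_enc = ρπr² = -2.028×10^-6 C/m.
Applying ∮E·dA = Q_enc/ε₀ with the end caps contributing no flux:
E = |λ_enc|/(2πε₀r) = (2.028×10^-6)/(2π·8.85×10^-12·0.0162) = 2.25e6 N/C.

E = 2.25×10^6 V/m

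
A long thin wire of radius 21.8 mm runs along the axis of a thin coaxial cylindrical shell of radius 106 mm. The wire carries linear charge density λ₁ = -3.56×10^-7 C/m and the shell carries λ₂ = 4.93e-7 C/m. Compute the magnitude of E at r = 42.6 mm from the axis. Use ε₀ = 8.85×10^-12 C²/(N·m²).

|E| ≈ 1.50e5 N/C

By cylindrical symmetry E is radial; use a coaxial Gaussian cylinder of radius 42.6 mm and length L (between the conductors, 21.8 mm < r < 106 mm).
Only the inner wire is enclosed; the outer shell contributes nothing inside itself. λ_enc = λ₁ = -3.56×10^-7 C/m.
Applying ∮E·dA = Q_enc/ε₀ with the end caps contributing no flux:
E = |λ_enc|/(2πε₀r) = (3.56×10^-7)/(2π·8.85×10^-12·0.0426) = 1.50e5 N/C.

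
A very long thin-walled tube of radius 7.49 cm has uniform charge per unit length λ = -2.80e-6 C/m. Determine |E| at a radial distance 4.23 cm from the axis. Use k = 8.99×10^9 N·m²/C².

Coaxial Gaussian cylinder, radius r = 4.23 cm, length L (r < 7.49 cm, inside the shell).
No charge is enclosed, so Gauss's law gives E·2πrL = 0 ⇒ E = 0.

|E| = 0 N/C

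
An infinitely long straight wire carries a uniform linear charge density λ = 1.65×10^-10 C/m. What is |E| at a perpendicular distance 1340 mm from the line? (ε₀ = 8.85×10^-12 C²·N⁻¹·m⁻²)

Choose a coaxial cylinder of radius r = 1340 mm (arbitrary length L) as the Gaussian surface.
Q_enc = λL, so λ_enc = 1.65×10^-10 C/m.
Applying ∮E·dA = Q_enc/ε₀ with the end caps contributing no flux:
E = |λ_enc|/(2πε₀r) = (1.65e-10)/(2π·8.85×10^-12·1.34) = 2.21 N/C.

|E| ≈ 2.21 V/m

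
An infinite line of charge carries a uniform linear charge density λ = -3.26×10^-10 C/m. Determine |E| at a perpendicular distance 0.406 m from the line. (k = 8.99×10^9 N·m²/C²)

|E| ≈ 14.4 V/m

By cylindrical symmetry E is radial; use a coaxial Gaussian cylinder of radius 0.406 m and length L.
Q_enc = λL, so λ_enc = -3.26e-10 C/m.
Gauss's law: E·2πrL = λ_enc L/ε₀.
E = 2k|λ_enc|/r = 2(8.99×10^9)(3.26e-10)/(0.406) = 14.4 N/C.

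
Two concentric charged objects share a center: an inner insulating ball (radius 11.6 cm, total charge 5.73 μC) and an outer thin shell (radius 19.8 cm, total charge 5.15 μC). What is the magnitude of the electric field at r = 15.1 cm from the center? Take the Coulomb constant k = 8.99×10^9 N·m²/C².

|E| = 2.26e6 N/C

Use a concentric Gaussian sphere at r = 15.1 cm (between the bodies, 11.6 cm < r < 19.8 cm).
Only the inner charge is enclosed; the outer shell contributes nothing inside itself. Q_enc = 5.73 μC = 5.73×10^-6 C.
By Gauss's law, ∮E·dA = E·4πr² = Q_enc/ε₀.
E = k|Q_enc|/r² = (8.99×10^9)(5.73e-6)/(0.151)² = 2.26×10^6 N/C.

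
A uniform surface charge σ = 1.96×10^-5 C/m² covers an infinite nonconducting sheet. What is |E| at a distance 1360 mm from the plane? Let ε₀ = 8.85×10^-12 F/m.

1.11×10^6 N/C

Choose a cylindrical pillbox piercing the sheet, end faces (area A) parallel to it.
Only the two end caps contribute flux: Φ = 2EA. With Q_enc = σA, Gauss's law gives E = |σ|/(2ε₀).
E = |σ|/(2ε₀) = (1.96e-5)/(2·8.85×10^-12) = 1.11e6 N/C.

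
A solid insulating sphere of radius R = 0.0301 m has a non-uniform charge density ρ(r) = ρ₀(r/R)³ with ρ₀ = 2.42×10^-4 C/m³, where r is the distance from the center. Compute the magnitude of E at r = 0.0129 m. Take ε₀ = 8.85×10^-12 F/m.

4.63×10^3 V/m

By spherical symmetry E is radial; choose a Gaussian sphere of radius r = 0.0129 m (r < R).
Integrate the density: Q_enc = 4π ∫₀^r ρ₀(r'/R)^3 r'² dr' = 4πρ₀ r^6/(6·R³) = 8.565e-11 C.
Since E is radial and uniform over the Gaussian sphere, Φ = E·4πr² = Q_enc/ε₀.
E = |Q_enc|/(4πε₀r²) = (8.565e-11)/(4π·8.85×10^-12·(0.0129)²) = 4.63×10^3 N/C.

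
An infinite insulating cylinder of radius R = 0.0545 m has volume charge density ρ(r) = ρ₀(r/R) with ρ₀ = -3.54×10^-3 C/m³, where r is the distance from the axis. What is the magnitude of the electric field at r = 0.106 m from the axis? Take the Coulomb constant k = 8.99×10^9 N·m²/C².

|E| ≈ 3.74e6 N/C

Take a coaxial cylindrical Gaussian surface of radius r = 0.106 m and length L (r > R, full charge per length enclosed).
λ_enc = 2π ∫₀^R ρ₀(r'/R)^1 r' dr' = 2πρ₀R²/3 = -2.202×10^-5 C/m.
Since E is radial and uniform over the curved surface, Φ = E·2πrL = Q_enc/ε₀ = λ_enc L/ε₀.
E = 2k|λ_enc|/r = 2(8.99×10^9)(2.202×10^-5)/(0.106) = 3.74e6 N/C.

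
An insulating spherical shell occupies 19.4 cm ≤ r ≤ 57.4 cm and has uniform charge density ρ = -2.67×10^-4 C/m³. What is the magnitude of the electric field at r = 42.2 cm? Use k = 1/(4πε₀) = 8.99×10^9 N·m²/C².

3.83×10^6 N/C

Take a concentric spherical Gaussian surface of radius r = 42.2 cm (within the shell material, 19.4 cm < r < 57.4 cm).
Only the shell between 19.4 cm and r is enclosed: Q_enc = ρ·(4π/3)(r³ − a³) = (-2.67×10^-4)·(4π/3)·((0.422)³ − (0.194)³) = -7.588×10^-5 C.
Applying ∮E·dA = Q_enc/ε₀ with Φ = E(4πr²):
E = k|Q_enc|/r² = (8.99×10^9)(7.588×10^-5)/(0.422)² = 3.83×10^6 N/C.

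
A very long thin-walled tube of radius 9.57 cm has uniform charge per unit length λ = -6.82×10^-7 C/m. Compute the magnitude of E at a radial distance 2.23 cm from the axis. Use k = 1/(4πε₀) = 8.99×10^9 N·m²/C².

|E| = 0 N/C

Take a coaxial cylindrical Gaussian surface of radius r = 2.23 cm and length L (r < 9.57 cm, inside the shell).
No charge is enclosed, so Gauss's law gives E·2πrL = 0 ⇒ E = 0.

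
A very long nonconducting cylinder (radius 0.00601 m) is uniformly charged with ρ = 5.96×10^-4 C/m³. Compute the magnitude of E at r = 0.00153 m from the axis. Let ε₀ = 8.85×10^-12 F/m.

Coaxial Gaussian cylinder, radius r = 0.00153 m, length L (r < R).
Charge inside radius r per length L is ρ·πr²·L, so λ_enc = ρπr² = 4.383×10^-9 C/m.
By Gauss's law (flux through the curved wall only), E·2πrL = λ_enc L/ε₀.
E = |λ_enc|/(2πε₀r) = (4.383×10^-9)/(2π·8.85×10^-12·0.00153) = 5.15×10^4 N/C.

E ≈ 5.15e4 V/m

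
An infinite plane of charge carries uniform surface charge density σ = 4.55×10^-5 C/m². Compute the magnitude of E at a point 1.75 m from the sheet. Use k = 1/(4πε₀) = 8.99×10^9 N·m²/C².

The symmetry is planar: E is normal to the sheet and the same magnitude on both sides. Take a pillbox straddling the sheet with end-cap area A.
Flux Φ = 2EA and Q_enc = σA, so 2EA = σA/ε₀ ⇒ E = |σ|/(2ε₀), independent of distance.
E = 2πk|σ| = 2π(8.99×10^9)(4.55×10^-5) = 2.57×10^6 N/C.

E ≈ 2.57e6 N/C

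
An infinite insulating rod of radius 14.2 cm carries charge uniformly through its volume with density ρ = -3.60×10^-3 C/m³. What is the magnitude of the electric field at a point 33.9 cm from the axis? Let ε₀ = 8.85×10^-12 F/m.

|E| = 1.21×10^7 V/m

Choose a coaxial cylinder of radius r = 33.9 cm (arbitrary length L) as the Gaussian surface (r > 14.2 cm, full cross-section enclosed).
λ_enc = ρ·πR² = (-3.60e-3)π(0.142)² = -2.28e-4 C/m.
Applying ∮E·dA = Q_enc/ε₀ with the end caps contributing no flux:
E = |λ_enc|/(2πε₀r) = (2.28×10^-4)/(2π·8.85×10^-12·0.339) = 1.21×10^7 N/C.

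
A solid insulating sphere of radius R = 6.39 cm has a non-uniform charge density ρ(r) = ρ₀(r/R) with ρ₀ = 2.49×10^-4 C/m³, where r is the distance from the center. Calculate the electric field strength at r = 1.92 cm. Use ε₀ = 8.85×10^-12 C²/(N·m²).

4.06×10^4 N/C

Symmetry ⇒ E = E(r) r̂. Gaussian sphere of radius r = 1.92 cm (r < R).
Q_enc = ∫₀^r ρ(r')·4πr'² dr' = (4πρ₀/R) ∫₀^r r'^3 dr' = 4πρ₀ r^4/(4·R) = 1.664×10^-9 C.
Gauss's law: E·4πr² = Q_enc/ε₀.
E = |Q_enc|/(4πε₀r²) = (1.664×10^-9)/(4π·8.85×10^-12·(0.0192)²) = 4.06×10^4 N/C.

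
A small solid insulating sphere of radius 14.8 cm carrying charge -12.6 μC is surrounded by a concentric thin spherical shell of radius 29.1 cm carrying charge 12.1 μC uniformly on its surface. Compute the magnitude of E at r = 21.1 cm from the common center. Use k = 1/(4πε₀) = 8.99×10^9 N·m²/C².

Use a concentric Gaussian sphere at r = 21.1 cm (between the bodies, 14.8 cm < r < 29.1 cm).
The shell at 29.1 cm lies outside the Gaussian surface, so Q_enc = -12.6 μC = -1.26×10^-5 C.
By Gauss's law, ∮E·dA = E·4πr² = Q_enc/ε₀.
E = k|Q_enc|/r² = (8.99×10^9)(1.26e-5)/(0.211)² = 2.54×10^6 N/C.

E = 2.54e6 V/m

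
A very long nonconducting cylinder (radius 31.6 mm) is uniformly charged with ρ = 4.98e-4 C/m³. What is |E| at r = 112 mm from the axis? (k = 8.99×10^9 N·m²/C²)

Take a coaxial cylindrical Gaussian surface of radius r = 112 mm and length L (r > 31.6 mm, full cross-section enclosed).
λ_enc = ρ·πR² = (4.98e-4)π(0.0316)² = 1.562×10^-6 C/m.
Applying ∮E·dA = Q_enc/ε₀ with the end caps contributing no flux:
E = 2k|λ_enc|/r = 2(8.99×10^9)(1.562×10^-6)/(0.112) = 2.51×10^5 N/C.

|E| = 2.51×10^5 N/C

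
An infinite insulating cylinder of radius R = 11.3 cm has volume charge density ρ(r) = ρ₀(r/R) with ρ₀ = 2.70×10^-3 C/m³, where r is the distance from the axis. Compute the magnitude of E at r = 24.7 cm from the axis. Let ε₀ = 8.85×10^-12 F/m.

E = 5.26e6 N/C

Coaxial Gaussian cylinder, radius r = 24.7 cm, length L (r > R, full charge per length enclosed).
λ_enc = 2π ∫₀^R ρ₀(r'/R)^1 r' dr' = 2πρ₀R²/3 = 7.221e-5 C/m.
By Gauss's law (flux through the curved wall only), E·2πrL = λ_enc L/ε₀.
E = |λ_enc|/(2πε₀r) = (7.221e-5)/(2π·8.85×10^-12·0.247) = 5.26×10^6 N/C.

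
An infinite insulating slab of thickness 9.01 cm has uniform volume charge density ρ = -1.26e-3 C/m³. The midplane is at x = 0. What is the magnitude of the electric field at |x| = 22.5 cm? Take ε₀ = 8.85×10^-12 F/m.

The point |x| = 22.5 cm lies outside the slab (half-thickness 0.04505 m). A symmetric pillbox spanning the full slab encloses Q_enc = ρ·d·A.
Flux = 2EA ⇒ E = |ρ|d/(2ε₀), independent of distance outside.
E = (1.26e-3)(0.0901)/(2·8.85×10^-12) = 6.41e6 N/C.

|E| = 6.41×10^6 N/C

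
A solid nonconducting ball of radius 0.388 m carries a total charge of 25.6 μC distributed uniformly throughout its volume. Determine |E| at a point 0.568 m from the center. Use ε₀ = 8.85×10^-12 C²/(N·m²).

Symmetry ⇒ E = E(r) r̂. Gaussian sphere of radius r = 0.568 m (r > R, so the entire charge is enclosed).
Q_enc = 25.6 μC = 2.56e-5 C.
Since E is radial and uniform over the Gaussian sphere, Φ = E·4πr² = Q_enc/ε₀.
E = |Q_enc|/(4πε₀r²) = (2.56×10^-5)/(4π·8.85×10^-12·(0.568)²) = 7.13e5 N/C.

E ≈ 7.13×10^5 V/m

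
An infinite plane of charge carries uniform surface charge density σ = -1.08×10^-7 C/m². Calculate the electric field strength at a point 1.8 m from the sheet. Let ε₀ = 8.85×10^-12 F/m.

The symmetry is planar: E is normal to the sheet and the same magnitude on both sides. Take a pillbox straddling the sheet with end-cap area A.
Only the two end caps contribute flux: Φ = 2EA. With Q_enc = σA, Gauss's law gives E = |σ|/(2ε₀).
E = |σ|/(2ε₀) = (1.08×10^-7)/(2·8.85×10^-12) = 6.10×10^3 N/C.

E ≈ 6.10×10^3 N/C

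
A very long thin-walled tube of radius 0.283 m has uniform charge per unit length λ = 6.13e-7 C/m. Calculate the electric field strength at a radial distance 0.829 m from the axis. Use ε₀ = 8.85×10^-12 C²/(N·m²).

Choose a coaxial cylinder of radius r = 0.829 m (arbitrary length L) as the Gaussian surface (r > 0.283 m).
The full line charge is enclosed: λ_enc = 6.13×10^-7 C/m.
Applying ∮E·dA = Q_enc/ε₀ with the end caps contributing no flux:
E = |λ_enc|/(2πε₀r) = (6.13e-7)/(2π·8.85×10^-12·0.829) = 1.33×10^4 N/C.

|E| ≈ 1.33e4 N/C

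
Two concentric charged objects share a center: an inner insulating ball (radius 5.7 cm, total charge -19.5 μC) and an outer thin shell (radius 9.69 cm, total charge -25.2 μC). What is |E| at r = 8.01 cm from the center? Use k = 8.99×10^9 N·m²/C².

By spherical symmetry E is radial; choose a Gaussian sphere of radius r = 8.01 cm (between the bodies, 5.7 cm < r < 9.69 cm).
Only the inner charge is enclosed; the outer shell contributes nothing inside itself. Q_enc = -19.5 μC = -1.95×10^-5 C.
By Gauss's law, ∮E·dA = E·4πr² = Q_enc/ε₀.
E = k|Q_enc|/r² = (8.99×10^9)(1.95×10^-5)/(0.0801)² = 2.73e7 N/C.

E = 2.73e7 N/C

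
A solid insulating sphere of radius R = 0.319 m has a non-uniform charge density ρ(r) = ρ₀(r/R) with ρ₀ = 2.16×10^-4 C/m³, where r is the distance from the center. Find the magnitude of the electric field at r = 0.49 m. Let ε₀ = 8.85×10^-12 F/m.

Take a concentric spherical Gaussian surface of radius r = 0.49 m (r > R, all charge enclosed).
Q_enc = 4π ∫₀^R ρ₀(r'/R)^1 r'² dr' = 4πρ₀R³/4 = 2.203×10^-5 C.
By Gauss's law, ∮E·dA = E·4πr² = Q_enc/ε₀.
E = |Q_enc|/(4πε₀r²) = (2.203×10^-5)/(4π·8.85×10^-12·(0.49)²) = 8.25×10^5 N/C.

E ≈ 8.25×10^5 V/m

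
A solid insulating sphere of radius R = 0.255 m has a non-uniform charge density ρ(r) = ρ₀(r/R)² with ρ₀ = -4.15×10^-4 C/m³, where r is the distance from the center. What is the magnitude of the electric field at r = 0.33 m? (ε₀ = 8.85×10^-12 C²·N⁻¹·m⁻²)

Take a concentric spherical Gaussian surface of radius r = 0.33 m (r > R, all charge enclosed).
Q_enc = 4π ∫₀^R ρ₀(r'/R)^2 r'² dr' = 4πρ₀R³/5 = -1.729×10^-5 C.
By Gauss's law, ∮E·dA = E·4πr² = Q_enc/ε₀.
E = |Q_enc|/(4πε₀r²) = (1.729×10^-5)/(4π·8.85×10^-12·(0.33)²) = 1.43×10^6 N/C.

|E| ≈ 1.43e6 V/m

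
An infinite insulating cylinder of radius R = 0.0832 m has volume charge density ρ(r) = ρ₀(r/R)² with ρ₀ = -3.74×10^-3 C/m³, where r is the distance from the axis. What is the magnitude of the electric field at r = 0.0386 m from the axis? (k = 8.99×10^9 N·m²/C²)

E = 8.78×10^5 N/C

Take a coaxial cylindrical Gaussian surface of radius r = 0.0386 m and length L (r < R).
Integrating ρ over the cross-section to radius r: λ_enc = (2πρ₀/R²) ∫₀^r r'^3 dr' = 2πρ₀ r^4/(4·R²) = -1.884e-6 C/m.
Applying ∮E·dA = Q_enc/ε₀ with the end caps contributing no flux:
E = 2k|λ_enc|/r = 2(8.99×10^9)(1.884×10^-6)/(0.0386) = 8.78e5 N/C.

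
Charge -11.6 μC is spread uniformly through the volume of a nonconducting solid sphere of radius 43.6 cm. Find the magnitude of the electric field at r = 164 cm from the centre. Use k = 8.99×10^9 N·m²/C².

Symmetry ⇒ E = E(r) r̂. Gaussian sphere of radius r = 164 cm (r > R, so the entire charge is enclosed).
Q_enc = -11.6 μC = -1.16×10^-5 C.
Applying ∮E·dA = Q_enc/ε₀ with Φ = E(4πr²):
E = k|Q_enc|/r² = (8.99×10^9)(1.16e-5)/(1.64)² = 3.88×10^4 N/C.

|E| ≈ 3.88e4 N/C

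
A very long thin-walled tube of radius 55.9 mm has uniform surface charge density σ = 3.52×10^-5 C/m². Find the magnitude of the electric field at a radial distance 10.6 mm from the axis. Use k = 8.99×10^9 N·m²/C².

Choose a coaxial cylinder of radius r = 10.6 mm (arbitrary length L) as the Gaussian surface (r < 55.9 mm, inside the shell).
No charge is enclosed, so Gauss's law gives E·2πrL = 0 ⇒ E = 0.

|E| = 0 N/C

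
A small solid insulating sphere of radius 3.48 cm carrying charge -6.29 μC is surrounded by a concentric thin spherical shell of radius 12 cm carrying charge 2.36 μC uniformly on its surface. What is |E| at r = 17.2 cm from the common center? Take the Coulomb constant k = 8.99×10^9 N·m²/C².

By spherical symmetry E is radial; choose a Gaussian sphere of radius r = 17.2 cm (r > 12 cm, enclosing both).
Q_enc = (-6.29 μC) + (2.36 μC) = -3.93×10^-6 C.
Gauss's law: E·4πr² = Q_enc/ε₀.
E = k|Q_enc|/r² = (8.99×10^9)(3.93×10^-6)/(0.172)² = 1.19×10^6 N/C.

|E| ≈ 1.19e6 N/C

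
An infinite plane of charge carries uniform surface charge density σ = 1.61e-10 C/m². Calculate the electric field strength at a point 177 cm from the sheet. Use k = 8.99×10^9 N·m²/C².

Choose a cylindrical pillbox piercing the sheet, end faces (area A) parallel to it.
Only the two end caps contribute flux: Φ = 2EA. With Q_enc = σA, Gauss's law gives E = |σ|/(2ε₀).
E = 2πk|σ| = 2π(8.99×10^9)(1.61×10^-10) = 9.09 N/C.

|E| ≈ 9.09 N/C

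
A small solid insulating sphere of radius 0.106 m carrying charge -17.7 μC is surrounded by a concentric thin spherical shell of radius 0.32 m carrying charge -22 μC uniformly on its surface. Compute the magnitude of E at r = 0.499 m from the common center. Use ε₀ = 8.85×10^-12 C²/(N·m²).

Use a concentric Gaussian sphere at r = 0.499 m (r > 0.32 m, enclosing both).
Q_enc = (-17.7 μC) + (-22 μC) = -3.97×10^-5 C.
By Gauss's law, ∮E·dA = E·4πr² = Q_enc/ε₀.
E = |Q_enc|/(4πε₀r²) = (3.97×10^-5)/(4π·8.85×10^-12·(0.499)²) = 1.43×10^6 N/C.

1.43×10^6 N/C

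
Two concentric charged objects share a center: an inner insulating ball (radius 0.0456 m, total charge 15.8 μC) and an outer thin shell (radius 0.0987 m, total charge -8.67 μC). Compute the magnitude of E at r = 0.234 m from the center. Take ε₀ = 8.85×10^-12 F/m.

|E| ≈ 1.17e6 V/m

Take a concentric spherical Gaussian surface of radius r = 0.234 m (r > 0.0987 m, enclosing both).
Q_enc = (15.8 μC) + (-8.67 μC) = 7.13e-6 C.
Applying ∮E·dA = Q_enc/ε₀ with Φ = E(4πr²):
E = |Q_enc|/(4πε₀r²) = (7.13×10^-6)/(4π·8.85×10^-12·(0.234)²) = 1.17×10^6 N/C.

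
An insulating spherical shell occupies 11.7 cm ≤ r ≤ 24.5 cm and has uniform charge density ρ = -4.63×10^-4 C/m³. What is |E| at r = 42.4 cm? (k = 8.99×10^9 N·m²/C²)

E = 1.27×10^6 V/m

Use a concentric Gaussian sphere at r = 42.4 cm (r > 24.5 cm, enclosing the whole shell).
Q_enc = ρ·(4π/3)(b³ − a³) = (-4.63×10^-4)·(4π/3)·((0.245)³ − (0.117)³) = -2.542e-5 C.
Gauss's law: E·4πr² = Q_enc/ε₀.
E = k|Q_enc|/r² = (8.99×10^9)(2.542×10^-5)/(0.424)² = 1.27×10^6 N/C.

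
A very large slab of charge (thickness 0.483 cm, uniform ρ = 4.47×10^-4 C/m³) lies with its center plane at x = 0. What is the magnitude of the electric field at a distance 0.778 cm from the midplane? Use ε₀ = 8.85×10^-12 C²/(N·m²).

|E| = 1.22e5 N/C

The point |x| = 0.778 cm lies outside the slab (half-thickness 0.002415 m). A symmetric pillbox spanning the full slab encloses Q_enc = ρ·d·A.
Flux = 2EA ⇒ E = |ρ|d/(2ε₀), independent of distance outside.
E = (4.47e-4)(0.00483)/(2·8.85×10^-12) = 1.22×10^5 N/C.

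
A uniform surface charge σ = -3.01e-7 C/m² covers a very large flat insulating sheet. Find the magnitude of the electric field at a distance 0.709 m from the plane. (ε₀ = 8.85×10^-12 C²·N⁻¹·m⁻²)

By planar symmetry E is perpendicular to the sheet and uniform; use a Gaussian pillbox with flat faces of area A on each side of the sheet.
Flux Φ = 2EA and Q_enc = σA, so 2EA = σA/ε₀ ⇒ E = |σ|/(2ε₀), independent of distance.
E = |σ|/(2ε₀) = (3.01e-7)/(2·8.85×10^-12) = 1.70×10^4 N/C.

|E| = 1.70×10^4 N/C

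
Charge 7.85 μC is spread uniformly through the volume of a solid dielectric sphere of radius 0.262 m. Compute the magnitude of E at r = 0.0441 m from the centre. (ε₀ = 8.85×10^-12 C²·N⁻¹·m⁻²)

|E| ≈ 1.73×10^5 N/C

Use a concentric Gaussian sphere at r = 0.0441 m (r < R).
For a uniform sphere the enclosed fraction is (r/R)³, so Q_enc = (7.85 μC)(0.0441/0.262)³ = 3.744×10^-8 C.
By Gauss's law, ∮E·dA = E·4πr² = Q_enc/ε₀.
E = |Q_enc|/(4πε₀r²) = (3.744×10^-8)/(4π·8.85×10^-12·(0.0441)²) = 1.73×10^5 N/C.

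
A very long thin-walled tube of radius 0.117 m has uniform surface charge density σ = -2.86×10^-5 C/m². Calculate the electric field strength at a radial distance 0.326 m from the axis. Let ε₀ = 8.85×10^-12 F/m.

Take a coaxial cylindrical Gaussian surface of radius r = 0.326 m and length L (r > 0.117 m).
The whole shell is enclosed: λ_enc = σ·2πR = (-2.86e-5)·2π·(0.117) = -2.102e-5 C/m.
By Gauss's law (flux through the curved wall only), E·2πrL = λ_enc L/ε₀.
E = |λ_enc|/(2πε₀r) = (2.102×10^-5)/(2π·8.85×10^-12·0.326) = 1.16×10^6 N/C.

1.16×10^6 V/m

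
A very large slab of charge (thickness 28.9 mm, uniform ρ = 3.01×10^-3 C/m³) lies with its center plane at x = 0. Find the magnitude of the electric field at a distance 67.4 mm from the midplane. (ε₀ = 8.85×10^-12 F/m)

The point |x| = 67.4 mm lies outside the slab (half-thickness 0.01445 m). A symmetric pillbox spanning the full slab encloses Q_enc = ρ·d·A.
Flux = 2EA ⇒ E = |ρ|d/(2ε₀), independent of distance outside.
E = (3.01×10^-3)(0.0289)/(2·8.85×10^-12) = 4.91e6 N/C.

E = 4.91×10^6 V/m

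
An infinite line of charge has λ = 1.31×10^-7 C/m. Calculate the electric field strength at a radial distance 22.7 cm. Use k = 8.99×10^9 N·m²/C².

Coaxial Gaussian cylinder, radius r = 22.7 cm, length L.
Q_enc = λL, so λ_enc = 1.31×10^-7 C/m.
By Gauss's law (flux through the curved wall only), E·2πrL = λ_enc L/ε₀.
E = 2k|λ_enc|/r = 2(8.99×10^9)(1.31×10^-7)/(0.227) = 1.04e4 N/C.

E = 1.04e4 N/C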